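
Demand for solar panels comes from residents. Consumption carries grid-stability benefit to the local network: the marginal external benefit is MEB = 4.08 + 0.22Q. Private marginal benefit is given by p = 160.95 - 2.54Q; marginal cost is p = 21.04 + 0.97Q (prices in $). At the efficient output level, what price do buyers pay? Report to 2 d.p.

Social marginal benefit = demand + MEB = 165.03 - 2.32Q.
Set SMB = MC: 165.03 - 2.32Q = 21.04 + 0.97Q → Q* = 43.7660.
Consumer price on the demand curve at Q*: 160.95 − 2.54×43.7660 = 49.7844.

P = $49.78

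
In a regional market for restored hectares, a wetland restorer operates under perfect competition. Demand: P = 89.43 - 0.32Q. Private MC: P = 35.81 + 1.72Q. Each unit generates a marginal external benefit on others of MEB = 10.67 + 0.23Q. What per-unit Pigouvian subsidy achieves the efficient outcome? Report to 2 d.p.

Social marginal cost = private MC − MEB = 25.14 + 1.49Q.
Set SMC = demand: 25.14 + 1.49Q = 89.43 - 0.32Q → Q* = 35.5193.
The Pigouvian subsidy equals MEB at Q*: 10.67 + 0.23×35.5193 = 18.8394.

subsidy = 18.84 per unit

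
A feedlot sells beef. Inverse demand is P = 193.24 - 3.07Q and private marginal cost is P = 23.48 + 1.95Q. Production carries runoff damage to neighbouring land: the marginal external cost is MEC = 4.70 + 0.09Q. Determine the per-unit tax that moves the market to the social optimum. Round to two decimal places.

tax = 7.61 per unit

Social marginal cost = private MC + MEC = 28.18 + 2.04Q.
Set SMC = demand: 28.18 + 2.04Q = 193.24 - 3.07Q → Q* = 32.3014.
The Pigouvian tax equals MEC at Q*: 4.70 + 0.09×32.3014 = 7.6071.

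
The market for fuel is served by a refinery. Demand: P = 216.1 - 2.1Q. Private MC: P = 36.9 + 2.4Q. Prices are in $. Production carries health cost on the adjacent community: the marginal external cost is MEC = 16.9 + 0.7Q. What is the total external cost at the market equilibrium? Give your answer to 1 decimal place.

Market equilibrium (private): 36.9 + 2.4Q = 216.1 - 2.1Q → Q_m = 39.8222.
Total external cost = ∫₀^{Q_m} (16.9 + 0.7Q) dQ = 16.9×39.8222 + ½×0.7×39.8222² = 1228.0278.

$1228.0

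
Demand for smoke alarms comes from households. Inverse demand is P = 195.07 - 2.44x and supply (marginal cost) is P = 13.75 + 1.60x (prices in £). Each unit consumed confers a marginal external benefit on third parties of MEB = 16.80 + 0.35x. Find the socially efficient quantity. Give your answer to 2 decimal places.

Social marginal benefit = demand + MEB = 211.87 - 2.09x.
Set SMB = MC: 211.87 - 2.09x = 13.75 + 1.60x → x* = 53.6911.

x* = 53.69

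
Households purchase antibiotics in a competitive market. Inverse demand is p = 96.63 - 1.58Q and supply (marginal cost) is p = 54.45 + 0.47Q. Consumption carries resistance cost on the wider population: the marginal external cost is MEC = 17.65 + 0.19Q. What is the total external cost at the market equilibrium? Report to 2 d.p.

403.38

Market equilibrium (private): 54.45 + 0.47Q = 96.63 - 1.58Q → Q_m = 20.5756.
Total external cost = ∫₀^{Q_m} (17.65 + 0.19Q) dQ = 17.65×20.5756 + ½×0.19×20.5756² = 403.3781.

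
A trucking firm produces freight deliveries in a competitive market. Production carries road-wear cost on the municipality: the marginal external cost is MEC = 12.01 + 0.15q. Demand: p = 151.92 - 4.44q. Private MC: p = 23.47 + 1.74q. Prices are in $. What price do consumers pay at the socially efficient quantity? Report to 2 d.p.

P = $70.25

Social marginal cost = private MC + MEC = 35.48 + 1.89q.
Set SMC = demand: 35.48 + 1.89q = 151.92 - 4.44q → q* = 18.3949.
Consumer price on the demand curve at q*: 151.92 − 4.44×18.3949 = 70.2466.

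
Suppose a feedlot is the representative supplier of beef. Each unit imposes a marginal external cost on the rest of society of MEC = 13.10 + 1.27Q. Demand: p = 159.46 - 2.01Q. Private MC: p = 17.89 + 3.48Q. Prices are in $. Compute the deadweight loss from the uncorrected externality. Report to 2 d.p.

DWL = $155.49

Market equilibrium (private): 17.89 + 3.48Q = 159.46 - 2.01Q → Q_m = 25.7869.
Social marginal cost = private MC + MEC = 30.99 + 4.75Q.
Set SMC = demand: 30.99 + 4.75Q = 159.46 - 2.01Q → Q* = 19.0044.
Height of the DWL triangle at Q_m is SMC(Q_m) − demand(Q_m) = MEC(Q_m) = 45.8493.
DWL = ½ × 6.7825 × 45.8493 = 155.4864.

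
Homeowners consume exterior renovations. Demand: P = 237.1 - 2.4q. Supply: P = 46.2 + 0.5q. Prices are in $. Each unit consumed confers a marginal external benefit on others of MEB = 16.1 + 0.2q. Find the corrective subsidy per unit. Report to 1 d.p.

Social marginal benefit = demand + MEB = 253.2 - 2.2q.
Set SMB = MC: 253.2 - 2.2q = 46.2 + 0.5q → q* = 76.6667.
The Pigouvian subsidy equals MEB at q*: 16.1 + 0.2×76.6667 = 31.4333.

subsidy = $31.4 per unit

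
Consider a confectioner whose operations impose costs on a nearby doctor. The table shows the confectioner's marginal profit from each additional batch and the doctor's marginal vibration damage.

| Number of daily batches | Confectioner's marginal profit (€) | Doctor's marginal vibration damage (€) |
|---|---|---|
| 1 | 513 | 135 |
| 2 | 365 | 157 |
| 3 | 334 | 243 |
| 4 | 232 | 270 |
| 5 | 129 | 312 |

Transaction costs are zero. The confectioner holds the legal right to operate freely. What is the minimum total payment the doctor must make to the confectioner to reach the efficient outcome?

€361

Left alone the confectioner would choose level 5 (marginal profit stays positive).
Efficient level: k* = 3 (marginal profit ≥ marginal vibration damage through 3).
The doctor must at least cover the confectioner's forgone profit from cutting 5→3: 232 + 129 = 361.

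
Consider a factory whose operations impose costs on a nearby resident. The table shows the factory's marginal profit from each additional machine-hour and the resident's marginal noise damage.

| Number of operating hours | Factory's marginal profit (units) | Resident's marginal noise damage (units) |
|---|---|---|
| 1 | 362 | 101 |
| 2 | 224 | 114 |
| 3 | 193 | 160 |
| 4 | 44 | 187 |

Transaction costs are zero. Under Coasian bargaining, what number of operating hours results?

3

Bargaining reaches the level where marginal profit last exceeds marginal noise damage.
That holds through level 3 (193 ≥ 160) but not at 4 (44 < 187).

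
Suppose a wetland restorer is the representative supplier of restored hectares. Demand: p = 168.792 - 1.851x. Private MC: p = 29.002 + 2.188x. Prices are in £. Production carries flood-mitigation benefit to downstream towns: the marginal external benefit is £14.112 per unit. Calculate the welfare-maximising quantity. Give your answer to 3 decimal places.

x* = 38.104

Social marginal cost = private MC − MEB = 14.890 + 2.188x.
Set SMC = demand: 14.890 + 2.188x = 168.792 - 1.851x → x* = 38.1040.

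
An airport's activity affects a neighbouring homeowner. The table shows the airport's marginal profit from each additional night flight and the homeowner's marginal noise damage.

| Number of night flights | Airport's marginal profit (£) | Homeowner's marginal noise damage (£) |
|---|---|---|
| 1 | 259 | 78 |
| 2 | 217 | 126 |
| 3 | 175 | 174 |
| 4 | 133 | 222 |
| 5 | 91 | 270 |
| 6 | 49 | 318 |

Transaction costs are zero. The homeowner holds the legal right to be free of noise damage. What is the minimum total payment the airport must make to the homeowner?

Efficient level: marginal profit ≥ marginal noise damage through level 3, so k* = 3.
With the homeowner holding the right, the airport must at least compensate total damage at k*: 78 + 126 + 174 = 378.

£378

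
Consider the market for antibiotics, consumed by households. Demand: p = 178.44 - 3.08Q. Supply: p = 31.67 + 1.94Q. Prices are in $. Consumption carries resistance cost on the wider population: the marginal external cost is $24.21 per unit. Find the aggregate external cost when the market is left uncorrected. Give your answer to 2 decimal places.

$707.83

Market equilibrium (private): 31.67 + 1.94Q = 178.44 - 3.08Q → Q_m = 29.2371.
Total external cost = MEC × Q_m = 24.21 × 29.2371 = 707.8302.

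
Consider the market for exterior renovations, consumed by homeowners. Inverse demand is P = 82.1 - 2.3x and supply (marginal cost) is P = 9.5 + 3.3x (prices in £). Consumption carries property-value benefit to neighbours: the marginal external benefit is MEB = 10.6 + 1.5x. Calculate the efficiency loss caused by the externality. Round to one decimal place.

DWL = £110.1

Market equilibrium (private): 9.5 + 3.3x = 82.1 - 2.3x → x_m = 12.9643.
Social marginal benefit = demand + MEB = 92.7 - 0.8x.
Set SMB = MC: 92.7 - 0.8x = 9.5 + 3.3x → x* = 20.2927.
Between x* and x_m the wedge SMB − MC runs linearly from 0 to MEB(x_m), so the loss is a triangle.
DWL = ½ × 7.3284 × 30.0464 = 110.0960.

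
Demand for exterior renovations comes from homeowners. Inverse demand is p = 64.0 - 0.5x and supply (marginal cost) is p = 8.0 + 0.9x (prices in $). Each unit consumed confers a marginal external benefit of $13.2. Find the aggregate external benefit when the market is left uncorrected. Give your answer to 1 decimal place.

$528.0

Market equilibrium (private): 8.0 + 0.9x = 64.0 - 0.5x → x_m = 40.0000.
Total external benefit = MEB × x_m = 13.2 × 40.0000 = 528.0000.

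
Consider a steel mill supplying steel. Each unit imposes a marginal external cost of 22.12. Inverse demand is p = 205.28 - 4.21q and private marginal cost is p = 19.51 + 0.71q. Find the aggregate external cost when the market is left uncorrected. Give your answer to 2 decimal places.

835.21

Market equilibrium (private): 19.51 + 0.71q = 205.28 - 4.21q → q_m = 37.7581.
Total external cost = MEC × q_m = 22.12 × 37.7581 = 835.2092.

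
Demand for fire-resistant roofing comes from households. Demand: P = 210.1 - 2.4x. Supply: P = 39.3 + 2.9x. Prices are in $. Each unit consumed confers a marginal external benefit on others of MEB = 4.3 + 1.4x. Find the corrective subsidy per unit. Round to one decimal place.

Social marginal benefit = demand + MEB = 214.4 - x.
Set SMB = MC: 214.4 - x = 39.3 + 2.9x → x* = 44.8974.
The Pigouvian subsidy equals MEB at x*: 4.3 + 1.4×44.8974 = 67.1564.

subsidy = $67.2 per unit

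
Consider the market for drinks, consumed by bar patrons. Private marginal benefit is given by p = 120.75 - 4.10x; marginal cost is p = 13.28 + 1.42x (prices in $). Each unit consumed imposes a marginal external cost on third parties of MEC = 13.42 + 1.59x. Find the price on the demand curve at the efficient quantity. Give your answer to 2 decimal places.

P = $66.52

Social marginal benefit = demand − MEC = 107.33 - 5.69x.
Set SMB = MC: 107.33 - 5.69x = 13.28 + 1.42x → x* = 13.2278.
Consumer price on the demand curve at x*: 120.75 − 4.10×13.2278 = 66.5160.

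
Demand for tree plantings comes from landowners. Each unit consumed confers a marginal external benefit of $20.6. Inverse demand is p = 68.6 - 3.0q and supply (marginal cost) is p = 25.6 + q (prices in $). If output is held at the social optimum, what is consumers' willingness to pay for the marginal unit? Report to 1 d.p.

Social marginal benefit = demand + MEB = 89.2 - 3.0q.
Set SMB = MC: 89.2 - 3.0q = 25.6 + q → q* = 15.9000.
Consumer price on the demand curve at q*: 68.6 − 3.0×15.9000 = 20.9000.

P = $20.9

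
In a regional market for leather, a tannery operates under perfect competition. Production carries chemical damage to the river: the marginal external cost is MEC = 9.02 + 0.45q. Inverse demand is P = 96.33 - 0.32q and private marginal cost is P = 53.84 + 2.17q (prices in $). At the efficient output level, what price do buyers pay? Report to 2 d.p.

Social marginal cost = private MC + MEC = 62.86 + 2.62q.
Set SMC = demand: 62.86 + 2.62q = 96.33 - 0.32q → q* = 11.3844.
Consumer price on the demand curve at q*: 96.33 − 0.32×11.3844 = 92.6870.

P = $92.69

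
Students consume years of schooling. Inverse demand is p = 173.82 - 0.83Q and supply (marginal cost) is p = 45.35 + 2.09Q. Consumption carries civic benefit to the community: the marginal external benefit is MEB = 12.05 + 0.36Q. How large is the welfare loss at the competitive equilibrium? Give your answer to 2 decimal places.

DWL = 151.91

Market equilibrium (private): 45.35 + 2.09Q = 173.82 - 0.83Q → Q_m = 43.9966.
Social marginal benefit = demand + MEB = 185.87 - 0.47Q.
Set SMB = MC: 185.87 - 0.47Q = 45.35 + 2.09Q → Q* = 54.8906.
Between Q* and Q_m the wedge SMB − MC runs linearly from 0 to MEB(Q_m), so the loss is a triangle.
DWL = ½ × 10.8940 × 27.8888 = 151.9103.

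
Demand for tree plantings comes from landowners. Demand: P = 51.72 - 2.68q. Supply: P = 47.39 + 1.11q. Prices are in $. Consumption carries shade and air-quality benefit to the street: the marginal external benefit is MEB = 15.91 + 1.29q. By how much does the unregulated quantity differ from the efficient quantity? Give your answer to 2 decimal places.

Market equilibrium (private): 47.39 + 1.11q = 51.72 - 2.68q → q_m = 1.1425.
Social marginal benefit = demand + MEB = 67.63 - 1.39q.
Set SMB = MC: 67.63 - 1.39q = 47.39 + 1.11q → q* = 8.0960.
Gap = |1.1425 − 8.0960| = 6.9535.

6.95 units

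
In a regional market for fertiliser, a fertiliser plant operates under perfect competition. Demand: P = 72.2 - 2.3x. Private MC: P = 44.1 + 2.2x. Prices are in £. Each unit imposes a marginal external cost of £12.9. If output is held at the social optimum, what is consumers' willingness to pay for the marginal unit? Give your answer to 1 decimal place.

Social marginal cost = private MC + MEC = 57.0 + 2.2x.
Set SMC = demand: 57.0 + 2.2x = 72.2 - 2.3x → x* = 3.3778.
Consumer price on the demand curve at x*: 72.2 − 2.3×3.3778 = 64.4311.

P = £64.4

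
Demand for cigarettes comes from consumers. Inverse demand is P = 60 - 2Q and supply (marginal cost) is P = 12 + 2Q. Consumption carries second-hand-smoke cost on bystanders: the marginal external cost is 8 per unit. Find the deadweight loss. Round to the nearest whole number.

Market equilibrium (private): 12 + 2Q = 60 - 2Q → Q_m = 12.0000.
Social marginal benefit = demand − MEC = 52 - 2Q.
Set SMB = MC: 52 - 2Q = 12 + 2Q → Q* = 10.0000.
The welfare-loss triangle has base |Q_m − Q*| and height MEC(Q_m) (the vertical gap between SMB and MC is zero at Q* and MEC at Q_m).
DWL = ½ × 2.0000 × 8.0000 = 8.0000.

DWL = 8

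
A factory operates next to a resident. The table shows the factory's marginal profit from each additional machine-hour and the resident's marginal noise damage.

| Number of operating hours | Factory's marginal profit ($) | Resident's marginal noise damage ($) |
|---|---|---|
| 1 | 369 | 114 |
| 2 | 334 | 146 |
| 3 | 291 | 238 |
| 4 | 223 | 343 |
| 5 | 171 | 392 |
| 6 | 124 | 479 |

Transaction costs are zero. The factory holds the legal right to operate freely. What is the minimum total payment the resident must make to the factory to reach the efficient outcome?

$518

Left alone the factory would choose level 6 (marginal profit stays positive).
Efficient level: k* = 3 (marginal profit ≥ marginal noise damage through 3).
The resident must at least cover the factory's forgone profit from cutting 6→3: 223 + 171 + 124 = 518.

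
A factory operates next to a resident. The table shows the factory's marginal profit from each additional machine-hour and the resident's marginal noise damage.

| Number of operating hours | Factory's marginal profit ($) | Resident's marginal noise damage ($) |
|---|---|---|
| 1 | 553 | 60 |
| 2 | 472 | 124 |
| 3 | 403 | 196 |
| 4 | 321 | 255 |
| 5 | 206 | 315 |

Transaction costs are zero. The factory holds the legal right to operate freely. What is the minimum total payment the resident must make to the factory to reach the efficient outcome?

$206

Left alone the factory would choose level 5 (marginal profit stays positive).
Efficient level: k* = 4 (marginal profit ≥ marginal noise damage through 4).
The resident must at least cover the factory's forgone profit from cutting 5→4: 206 = 206.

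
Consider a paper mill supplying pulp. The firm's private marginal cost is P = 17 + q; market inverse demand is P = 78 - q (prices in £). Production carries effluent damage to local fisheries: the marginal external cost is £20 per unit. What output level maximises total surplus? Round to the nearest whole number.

Social marginal cost = private MC + MEC = 37 + q.
Set SMC = demand: 37 + q = 78 - q → q* = 20.5000.

q* = 21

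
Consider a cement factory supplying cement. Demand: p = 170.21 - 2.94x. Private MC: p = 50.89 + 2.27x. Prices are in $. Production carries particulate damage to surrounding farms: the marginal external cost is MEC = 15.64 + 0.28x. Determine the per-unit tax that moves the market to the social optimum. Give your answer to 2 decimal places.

tax = $20.93 per unit

Social marginal cost = private MC + MEC = 66.53 + 2.55x.
Set SMC = demand: 66.53 + 2.55x = 170.21 - 2.94x → x* = 18.8852.
The Pigouvian tax equals MEC at x*: 15.64 + 0.28×18.8852 = 20.9279.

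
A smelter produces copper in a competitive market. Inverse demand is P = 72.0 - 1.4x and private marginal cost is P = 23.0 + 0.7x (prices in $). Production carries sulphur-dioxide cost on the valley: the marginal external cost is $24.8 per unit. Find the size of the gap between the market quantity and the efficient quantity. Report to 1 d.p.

Market equilibrium (private): 23.0 + 0.7x = 72.0 - 1.4x → x_m = 23.3333.
Social marginal cost = private MC + MEC = 47.8 + 0.7x.
Set SMC = demand: 47.8 + 0.7x = 72.0 - 1.4x → x* = 11.5238.
Gap = |23.3333 − 11.5238| = 11.8095.

11.8 units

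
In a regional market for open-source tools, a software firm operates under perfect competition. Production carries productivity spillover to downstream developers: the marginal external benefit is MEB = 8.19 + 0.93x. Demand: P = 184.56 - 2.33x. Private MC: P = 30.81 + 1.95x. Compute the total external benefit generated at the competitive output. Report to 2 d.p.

Market equilibrium (private): 30.81 + 1.95x = 184.56 - 2.33x → x_m = 35.9229.
Total external benefit = ∫₀^{x_m} (8.19 + 0.93x) dx = 8.19×35.9229 + ½×0.93×35.9229² = 894.2700.

894.27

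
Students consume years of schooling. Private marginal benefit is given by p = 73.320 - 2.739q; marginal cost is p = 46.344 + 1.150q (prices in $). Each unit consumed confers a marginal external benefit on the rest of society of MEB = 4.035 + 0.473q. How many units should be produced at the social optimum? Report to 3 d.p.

Social marginal benefit = demand + MEB = 77.355 - 2.266q.
Set SMB = MC: 77.355 - 2.266q = 46.344 + 1.150q → q* = 9.0782.

q* = 9.078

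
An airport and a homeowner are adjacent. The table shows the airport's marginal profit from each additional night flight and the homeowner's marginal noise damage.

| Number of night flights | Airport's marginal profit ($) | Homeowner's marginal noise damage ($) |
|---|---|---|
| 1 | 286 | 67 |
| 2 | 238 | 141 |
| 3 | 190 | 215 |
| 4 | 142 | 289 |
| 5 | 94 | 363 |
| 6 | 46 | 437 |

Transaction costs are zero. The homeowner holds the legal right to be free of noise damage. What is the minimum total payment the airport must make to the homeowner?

Efficient level: marginal profit ≥ marginal noise damage through level 2, so k* = 2.
With the homeowner holding the right, the airport must at least compensate total damage at k*: 67 + 141 = 208.

$208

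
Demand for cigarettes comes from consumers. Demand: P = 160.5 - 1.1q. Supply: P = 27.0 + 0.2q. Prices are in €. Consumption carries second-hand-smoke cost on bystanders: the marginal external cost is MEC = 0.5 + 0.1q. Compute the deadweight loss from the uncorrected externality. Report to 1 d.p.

DWL = €41.4

Market equilibrium (private): 27.0 + 0.2q = 160.5 - 1.1q → q_m = 102.6923.
Social marginal benefit = demand − MEC = 160.0 - 1.2q.
Set SMB = MC: 160.0 - 1.2q = 27.0 + 0.2q → q* = 95.0000.
Between q* and q_m the wedge MC − SMB runs linearly from 0 to MEC(q_m), so the loss is a triangle.
DWL = ½ × 7.6923 × 10.7692 = 41.4200.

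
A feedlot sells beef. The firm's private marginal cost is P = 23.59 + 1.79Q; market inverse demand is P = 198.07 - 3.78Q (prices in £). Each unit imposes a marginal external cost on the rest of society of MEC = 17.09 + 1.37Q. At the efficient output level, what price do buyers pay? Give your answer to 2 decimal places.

Social marginal cost = private MC + MEC = 40.68 + 3.16Q.
Set SMC = demand: 40.68 + 3.16Q = 198.07 - 3.78Q → Q* = 22.6787.
Consumer price on the demand curve at Q*: 198.07 − 3.78×22.6787 = 112.3445.

P = £112.34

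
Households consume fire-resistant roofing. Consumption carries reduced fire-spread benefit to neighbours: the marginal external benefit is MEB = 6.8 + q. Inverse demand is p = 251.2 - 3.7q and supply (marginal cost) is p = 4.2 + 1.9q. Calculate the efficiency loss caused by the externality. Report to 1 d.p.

DWL = 281.7

Market equilibrium (private): 4.2 + 1.9q = 251.2 - 3.7q → q_m = 44.1071.
Social marginal benefit = demand + MEB = 258.0 - 2.7q.
Set SMB = MC: 258.0 - 2.7q = 4.2 + 1.9q → q* = 55.1739.
Height of the DWL triangle at q_m is SMB(q_m) − MC(q_m) = MEB(q_m) = 50.9071.
DWL = ½ × 11.0668 × 50.9071 = 281.6893.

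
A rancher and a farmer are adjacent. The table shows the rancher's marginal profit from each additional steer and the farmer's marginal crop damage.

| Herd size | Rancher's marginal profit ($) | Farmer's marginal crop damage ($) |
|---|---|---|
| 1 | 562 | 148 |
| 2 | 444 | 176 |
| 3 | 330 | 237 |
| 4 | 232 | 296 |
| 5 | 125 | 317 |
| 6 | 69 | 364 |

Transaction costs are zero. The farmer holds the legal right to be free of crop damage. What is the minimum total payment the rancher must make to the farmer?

$561

Efficient level: marginal profit ≥ marginal crop damage through level 3, so k* = 3.
With the farmer holding the right, the rancher must at least compensate total damage at k*: 148 + 176 + 237 = 561.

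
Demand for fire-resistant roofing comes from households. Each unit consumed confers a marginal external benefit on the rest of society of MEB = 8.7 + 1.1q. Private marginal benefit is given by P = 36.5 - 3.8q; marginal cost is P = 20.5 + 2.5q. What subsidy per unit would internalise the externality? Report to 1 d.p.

subsidy = 13.9 per unit

Social marginal benefit = demand + MEB = 45.2 - 2.7q.
Set SMB = MC: 45.2 - 2.7q = 20.5 + 2.5q → q* = 4.7500.
The Pigouvian subsidy equals MEB at q*: 8.7 + 1.1×4.7500 = 13.9250.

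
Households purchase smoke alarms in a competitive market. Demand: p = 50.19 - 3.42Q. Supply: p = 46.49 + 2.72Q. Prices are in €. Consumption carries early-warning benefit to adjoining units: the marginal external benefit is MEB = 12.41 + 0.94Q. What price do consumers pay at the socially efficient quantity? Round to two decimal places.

Social marginal benefit = demand + MEB = 62.60 - 2.48Q.
Set SMB = MC: 62.60 - 2.48Q = 46.49 + 2.72Q → Q* = 3.0981.
Consumer price on the demand curve at Q*: 50.19 − 3.42×3.0981 = 39.5945.

P = €39.59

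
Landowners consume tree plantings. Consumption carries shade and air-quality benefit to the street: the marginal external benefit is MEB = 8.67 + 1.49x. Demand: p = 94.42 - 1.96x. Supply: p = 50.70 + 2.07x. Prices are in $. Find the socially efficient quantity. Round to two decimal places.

Social marginal benefit = demand + MEB = 103.09 - 0.47x.
Set SMB = MC: 103.09 - 0.47x = 50.70 + 2.07x → x* = 20.6260.

x* = 20.63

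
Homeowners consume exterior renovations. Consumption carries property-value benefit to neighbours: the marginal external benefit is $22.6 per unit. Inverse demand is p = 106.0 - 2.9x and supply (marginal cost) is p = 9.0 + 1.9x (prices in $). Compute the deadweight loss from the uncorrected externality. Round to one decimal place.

Market equilibrium (private): 9.0 + 1.9x = 106.0 - 2.9x → x_m = 20.2083.
Social marginal benefit = demand + MEB = 128.6 - 2.9x.
Set SMB = MC: 128.6 - 2.9x = 9.0 + 1.9x → x* = 24.9167.
The loss is the area between SMB and MC from x* to x_m; with linear curves that's a triangle of height MEB(x_m).
DWL = ½ × 4.7084 × 22.6000 = 53.2049.

DWL = $53.2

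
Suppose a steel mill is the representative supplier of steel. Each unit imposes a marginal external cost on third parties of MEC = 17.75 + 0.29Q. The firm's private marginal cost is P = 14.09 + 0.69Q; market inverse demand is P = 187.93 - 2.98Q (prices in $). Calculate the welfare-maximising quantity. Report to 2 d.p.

Social marginal cost = private MC + MEC = 31.84 + 0.98Q.
Set SMC = demand: 31.84 + 0.98Q = 187.93 - 2.98Q → Q* = 39.4167.

Q* = 39.42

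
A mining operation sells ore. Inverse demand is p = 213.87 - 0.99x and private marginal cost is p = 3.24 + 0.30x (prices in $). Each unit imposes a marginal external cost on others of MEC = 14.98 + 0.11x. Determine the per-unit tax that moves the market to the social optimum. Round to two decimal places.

Social marginal cost = private MC + MEC = 18.22 + 0.41x.
Set SMC = demand: 18.22 + 0.41x = 213.87 - 0.99x → x* = 139.7500.
The Pigouvian tax equals MEC at x*: 14.98 + 0.11×139.7500 = 30.3525.

tax = $30.35 per unit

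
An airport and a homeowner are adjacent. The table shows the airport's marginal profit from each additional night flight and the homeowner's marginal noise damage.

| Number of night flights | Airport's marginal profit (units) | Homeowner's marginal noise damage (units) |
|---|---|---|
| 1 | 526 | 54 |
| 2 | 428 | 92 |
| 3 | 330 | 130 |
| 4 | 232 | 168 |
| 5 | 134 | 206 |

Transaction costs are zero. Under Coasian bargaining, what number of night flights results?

4

Bargaining reaches the level where marginal profit last exceeds marginal noise damage.
That holds through level 4 (232 ≥ 168) but not at 5 (134 < 206).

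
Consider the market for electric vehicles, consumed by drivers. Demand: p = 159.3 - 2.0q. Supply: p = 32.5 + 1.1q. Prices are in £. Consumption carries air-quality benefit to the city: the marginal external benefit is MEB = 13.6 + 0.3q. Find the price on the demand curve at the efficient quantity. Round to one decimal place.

Social marginal benefit = demand + MEB = 172.9 - 1.7q.
Set SMB = MC: 172.9 - 1.7q = 32.5 + 1.1q → q* = 50.1429.
Consumer price on the demand curve at q*: 159.3 − 2.0×50.1429 = 59.0142.

P = £59.0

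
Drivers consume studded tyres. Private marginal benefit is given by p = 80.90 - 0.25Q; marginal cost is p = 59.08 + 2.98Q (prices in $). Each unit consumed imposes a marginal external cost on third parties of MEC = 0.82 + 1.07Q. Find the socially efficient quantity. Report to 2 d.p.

Social marginal benefit = demand − MEC = 80.08 - 1.32Q.
Set SMB = MC: 80.08 - 1.32Q = 59.08 + 2.98Q → Q* = 4.8837.

Q* = 4.88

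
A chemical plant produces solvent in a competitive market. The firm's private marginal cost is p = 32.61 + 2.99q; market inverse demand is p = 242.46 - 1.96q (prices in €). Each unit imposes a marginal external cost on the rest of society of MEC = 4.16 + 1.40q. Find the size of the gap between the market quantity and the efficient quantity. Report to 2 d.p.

10.00 units

Market equilibrium (private): 32.61 + 2.99q = 242.46 - 1.96q → q_m = 42.3939.
Social marginal cost = private MC + MEC = 36.77 + 4.39q.
Set SMC = demand: 36.77 + 4.39q = 242.46 - 1.96q → q* = 32.3921.
Gap = |42.3939 − 32.3921| = 10.0018.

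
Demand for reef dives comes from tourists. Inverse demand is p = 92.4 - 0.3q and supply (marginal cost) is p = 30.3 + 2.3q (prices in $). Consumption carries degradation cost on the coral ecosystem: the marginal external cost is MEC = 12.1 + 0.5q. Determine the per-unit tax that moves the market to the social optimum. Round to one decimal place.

tax = $20.2 per unit

Social marginal benefit = demand − MEC = 80.3 - 0.8q.
Set SMB = MC: 80.3 - 0.8q = 30.3 + 2.3q → q* = 16.1290.
The Pigouvian tax equals MEC at q*: 12.1 + 0.5×16.1290 = 20.1645.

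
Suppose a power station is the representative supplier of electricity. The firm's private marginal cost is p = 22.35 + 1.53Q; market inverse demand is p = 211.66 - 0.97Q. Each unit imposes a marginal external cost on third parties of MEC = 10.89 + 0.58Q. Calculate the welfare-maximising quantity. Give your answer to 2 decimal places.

Q* = 57.93

Social marginal cost = private MC + MEC = 33.24 + 2.11Q.
Set SMC = demand: 33.24 + 2.11Q = 211.66 - 0.97Q → Q* = 57.9286.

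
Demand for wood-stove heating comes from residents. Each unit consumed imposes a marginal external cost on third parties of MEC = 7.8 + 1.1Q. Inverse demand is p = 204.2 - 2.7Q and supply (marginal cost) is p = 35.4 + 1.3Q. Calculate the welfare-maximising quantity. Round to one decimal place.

Social marginal benefit = demand − MEC = 196.4 - 3.8Q.
Set SMB = MC: 196.4 - 3.8Q = 35.4 + 1.3Q → Q* = 31.5686.

Q* = 31.6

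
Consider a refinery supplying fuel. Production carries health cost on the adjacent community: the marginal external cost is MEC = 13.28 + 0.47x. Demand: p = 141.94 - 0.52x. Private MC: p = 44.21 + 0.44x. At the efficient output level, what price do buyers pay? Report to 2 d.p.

Social marginal cost = private MC + MEC = 57.49 + 0.91x.
Set SMC = demand: 57.49 + 0.91x = 141.94 - 0.52x → x* = 59.0559.
Consumer price on the demand curve at x*: 141.94 − 0.52×59.0559 = 111.2309.

P = 111.23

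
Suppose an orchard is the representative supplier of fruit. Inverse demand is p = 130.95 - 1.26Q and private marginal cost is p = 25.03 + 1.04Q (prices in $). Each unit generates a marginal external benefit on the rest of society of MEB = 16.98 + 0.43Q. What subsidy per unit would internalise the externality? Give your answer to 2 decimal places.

Social marginal cost = private MC − MEB = 8.05 + 0.61Q.
Set SMC = demand: 8.05 + 0.61Q = 130.95 - 1.26Q → Q* = 65.7219.
The Pigouvian subsidy equals MEB at Q*: 16.98 + 0.43×65.7219 = 45.2404.

subsidy = $45.24 per unit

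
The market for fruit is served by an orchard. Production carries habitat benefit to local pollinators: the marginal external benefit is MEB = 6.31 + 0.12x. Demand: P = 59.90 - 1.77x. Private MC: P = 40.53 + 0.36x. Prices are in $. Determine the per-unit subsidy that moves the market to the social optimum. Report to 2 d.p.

subsidy = $7.84 per unit

Social marginal cost = private MC − MEB = 34.22 + 0.24x.
Set SMC = demand: 34.22 + 0.24x = 59.90 - 1.77x → x* = 12.7761.
The Pigouvian subsidy equals MEB at x*: 6.31 + 0.12×12.7761 = 7.8431.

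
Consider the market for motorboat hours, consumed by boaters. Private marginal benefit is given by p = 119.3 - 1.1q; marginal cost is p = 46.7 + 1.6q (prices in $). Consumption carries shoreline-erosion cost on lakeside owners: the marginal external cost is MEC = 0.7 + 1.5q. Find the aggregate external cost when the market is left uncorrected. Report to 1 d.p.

$561.1

Market equilibrium (private): 46.7 + 1.6q = 119.3 - 1.1q → q_m = 26.8889.
Total external cost = ∫₀^{q_m} (0.7 + 1.5q) dq = 0.7×26.8889 + ½×1.5×26.8889² = 561.0819.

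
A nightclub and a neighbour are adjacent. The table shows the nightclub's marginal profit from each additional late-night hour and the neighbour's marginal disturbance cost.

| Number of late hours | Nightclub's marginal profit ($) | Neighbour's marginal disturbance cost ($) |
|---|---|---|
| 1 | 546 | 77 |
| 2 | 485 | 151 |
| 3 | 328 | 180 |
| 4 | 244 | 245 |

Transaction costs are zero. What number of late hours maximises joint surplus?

Bargaining reaches the level where marginal profit last exceeds marginal disturbance cost.
That holds through level 3 (328 ≥ 180) but not at 4 (244 < 245).

3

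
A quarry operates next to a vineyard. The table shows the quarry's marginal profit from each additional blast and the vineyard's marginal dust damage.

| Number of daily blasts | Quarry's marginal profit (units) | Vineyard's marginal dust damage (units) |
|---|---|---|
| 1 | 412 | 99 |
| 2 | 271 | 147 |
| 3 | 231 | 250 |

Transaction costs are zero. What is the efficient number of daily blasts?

Bargaining reaches the level where marginal profit last exceeds marginal dust damage.
That holds through level 2 (271 ≥ 147) but not at 3 (231 < 250).

2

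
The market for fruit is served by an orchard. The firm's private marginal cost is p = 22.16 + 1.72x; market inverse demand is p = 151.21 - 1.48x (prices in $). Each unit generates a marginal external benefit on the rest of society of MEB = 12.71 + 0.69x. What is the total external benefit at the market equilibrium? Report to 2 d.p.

Market equilibrium (private): 22.16 + 1.72x = 151.21 - 1.48x → x_m = 40.3281.
Total external benefit = ∫₀^{x_m} (12.71 + 0.69x) dx = 12.71×40.3281 + ½×0.69×40.3281² = 1073.6629.

$1073.66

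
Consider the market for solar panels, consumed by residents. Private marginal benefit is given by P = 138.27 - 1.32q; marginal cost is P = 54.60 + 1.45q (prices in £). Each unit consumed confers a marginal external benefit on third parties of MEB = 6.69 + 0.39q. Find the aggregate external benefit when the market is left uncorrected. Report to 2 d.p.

£379.99

Market equilibrium (private): 54.60 + 1.45q = 138.27 - 1.32q → q_m = 30.2058.
Total external benefit = ∫₀^{q_m} (6.69 + 0.39q) dq = 6.69×30.2058 + ½×0.39×30.2058² = 379.9929.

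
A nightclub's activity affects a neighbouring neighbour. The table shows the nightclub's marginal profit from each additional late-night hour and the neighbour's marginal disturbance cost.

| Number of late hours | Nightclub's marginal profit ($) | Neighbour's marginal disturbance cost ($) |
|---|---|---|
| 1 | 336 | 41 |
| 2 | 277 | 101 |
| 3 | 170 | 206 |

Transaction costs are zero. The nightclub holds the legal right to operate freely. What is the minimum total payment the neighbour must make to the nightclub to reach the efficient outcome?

Left alone the nightclub would choose level 3 (marginal profit stays positive).
Efficient level: k* = 2 (marginal profit ≥ marginal disturbance cost through 2).
The neighbour must at least cover the nightclub's forgone profit from cutting 3→2: 170 = 170.

$170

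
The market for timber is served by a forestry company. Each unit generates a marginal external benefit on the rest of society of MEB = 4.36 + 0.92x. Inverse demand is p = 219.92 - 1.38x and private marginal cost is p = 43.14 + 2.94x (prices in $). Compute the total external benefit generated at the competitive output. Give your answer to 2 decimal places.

$948.71

Market equilibrium (private): 43.14 + 2.94x = 219.92 - 1.38x → x_m = 40.9213.
Total external benefit = ∫₀^{x_m} (4.36 + 0.92x) dx = 4.36×40.9213 + ½×0.92×40.9213² = 948.7112.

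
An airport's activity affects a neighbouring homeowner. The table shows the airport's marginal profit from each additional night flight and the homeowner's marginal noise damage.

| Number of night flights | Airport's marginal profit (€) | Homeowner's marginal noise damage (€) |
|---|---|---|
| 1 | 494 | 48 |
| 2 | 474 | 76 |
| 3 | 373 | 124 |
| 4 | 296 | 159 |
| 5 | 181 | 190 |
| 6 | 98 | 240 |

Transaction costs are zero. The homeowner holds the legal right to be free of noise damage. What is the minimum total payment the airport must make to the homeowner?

€407

Efficient level: marginal profit ≥ marginal noise damage through level 4, so k* = 4.
With the homeowner holding the right, the airport must at least compensate total damage at k*: 48 + 76 + 124 + 159 = 407.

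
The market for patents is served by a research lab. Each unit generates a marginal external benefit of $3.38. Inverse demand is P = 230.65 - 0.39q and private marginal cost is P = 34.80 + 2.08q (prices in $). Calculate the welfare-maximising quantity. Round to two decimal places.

q* = 80.66

Social marginal cost = private MC − MEB = 31.42 + 2.08q.
Set SMC = demand: 31.42 + 2.08q = 230.65 - 0.39q → q* = 80.6599.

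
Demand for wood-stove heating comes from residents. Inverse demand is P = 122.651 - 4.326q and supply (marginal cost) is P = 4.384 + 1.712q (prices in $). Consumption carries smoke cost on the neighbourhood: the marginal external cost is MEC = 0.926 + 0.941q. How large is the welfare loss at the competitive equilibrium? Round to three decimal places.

Market equilibrium (private): 4.384 + 1.712q = 122.651 - 4.326q → q_m = 19.5871.
Social marginal benefit = demand − MEC = 121.725 - 5.267q.
Set SMB = MC: 121.725 - 5.267q = 4.384 + 1.712q → q* = 16.8134.
Between q* and q_m the wedge MC − SMB runs linearly from 0 to MEC(q_m), so the loss is a triangle.
DWL = ½ × 2.7737 × 19.3575 = 26.8459.

DWL = $26.846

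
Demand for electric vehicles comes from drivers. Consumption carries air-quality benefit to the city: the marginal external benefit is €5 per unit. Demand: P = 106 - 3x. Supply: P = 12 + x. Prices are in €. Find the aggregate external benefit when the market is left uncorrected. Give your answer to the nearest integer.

€118

Market equilibrium (private): 12 + x = 106 - 3x → x_m = 23.5000.
Total external benefit = MEB × x_m = 5 × 23.5000 = 117.5000.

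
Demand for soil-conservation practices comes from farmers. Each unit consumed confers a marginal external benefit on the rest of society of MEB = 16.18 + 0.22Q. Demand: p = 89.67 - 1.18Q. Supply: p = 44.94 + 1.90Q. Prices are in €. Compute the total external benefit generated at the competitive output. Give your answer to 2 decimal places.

€258.18

Market equilibrium (private): 44.94 + 1.90Q = 89.67 - 1.18Q → Q_m = 14.5227.
Total external benefit = ∫₀^{Q_m} (16.18 + 0.22Q) dQ = 16.18×14.5227 + ½×0.22×14.5227² = 258.1773.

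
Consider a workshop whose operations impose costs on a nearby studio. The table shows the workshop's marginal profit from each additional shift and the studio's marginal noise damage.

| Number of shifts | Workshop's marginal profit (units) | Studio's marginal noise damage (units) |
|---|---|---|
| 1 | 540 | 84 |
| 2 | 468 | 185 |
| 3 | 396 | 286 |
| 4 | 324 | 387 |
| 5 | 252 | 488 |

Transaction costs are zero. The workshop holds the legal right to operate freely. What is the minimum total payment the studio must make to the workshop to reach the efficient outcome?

Left alone the workshop would choose level 5 (marginal profit stays positive).
Efficient level: k* = 3 (marginal profit ≥ marginal noise damage through 3).
The studio must at least cover the workshop's forgone profit from cutting 5→3: 324 + 252 = 576.

576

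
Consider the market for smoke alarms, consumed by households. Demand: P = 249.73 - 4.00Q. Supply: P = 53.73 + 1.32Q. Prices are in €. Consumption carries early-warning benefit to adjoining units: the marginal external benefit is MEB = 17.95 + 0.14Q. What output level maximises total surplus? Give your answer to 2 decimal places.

Social marginal benefit = demand + MEB = 267.68 - 3.86Q.
Set SMB = MC: 267.68 - 3.86Q = 53.73 + 1.32Q → Q* = 41.3031.

Q* = 41.30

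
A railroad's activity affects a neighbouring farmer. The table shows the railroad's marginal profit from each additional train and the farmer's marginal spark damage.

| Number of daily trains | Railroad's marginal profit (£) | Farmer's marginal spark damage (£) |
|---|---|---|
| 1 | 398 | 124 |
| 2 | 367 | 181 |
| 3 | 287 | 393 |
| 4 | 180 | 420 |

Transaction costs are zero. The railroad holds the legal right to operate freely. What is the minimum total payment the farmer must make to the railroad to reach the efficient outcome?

£467

Left alone the railroad would choose level 4 (marginal profit stays positive).
Efficient level: k* = 2 (marginal profit ≥ marginal spark damage through 2).
The farmer must at least cover the railroad's forgone profit from cutting 4→2: 287 + 180 = 467.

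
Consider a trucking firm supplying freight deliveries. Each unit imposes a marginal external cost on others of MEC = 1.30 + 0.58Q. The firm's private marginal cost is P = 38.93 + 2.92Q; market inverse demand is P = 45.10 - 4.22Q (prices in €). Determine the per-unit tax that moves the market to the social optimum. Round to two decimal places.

tax = €1.67 per unit

Social marginal cost = private MC + MEC = 40.23 + 3.50Q.
Set SMC = demand: 40.23 + 3.50Q = 45.10 - 4.22Q → Q* = 0.6308.
The Pigouvian tax equals MEC at Q*: 1.30 + 0.58×0.6308 = 1.6659.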